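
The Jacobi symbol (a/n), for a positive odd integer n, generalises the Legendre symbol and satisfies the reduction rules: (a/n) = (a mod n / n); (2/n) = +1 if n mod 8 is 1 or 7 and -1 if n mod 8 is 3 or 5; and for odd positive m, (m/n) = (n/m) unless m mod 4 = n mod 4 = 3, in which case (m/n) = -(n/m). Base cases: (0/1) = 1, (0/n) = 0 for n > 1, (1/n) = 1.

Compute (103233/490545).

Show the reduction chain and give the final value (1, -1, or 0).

0

reciprocity: (103233/490545) = +1·(490545/103233) since 103233 mod 4 = 1, 490545 mod 4 = 1; sign now +1
(490545/103233) = (77613/103233)   [reduce mod 103233]
reciprocity: (77613/103233) = +1·(103233/77613) since 77613 mod 4 = 1, 103233 mod 4 = 1; sign now +1
(103233/77613) = (25620/77613)   [reduce mod 77613]
25620 = 2^2·6405; (2/77613) = -1 since 77613 mod 8 = 5, so (25620/77613) = (-1)^2·(6405/77613); sign now +1
reciprocity: (6405/77613) = +1·(77613/6405) since 6405 mod 4 = 1, 77613 mod 4 = 1; sign now +1
(77613/6405) = (753/6405)   [reduce mod 6405]
reciprocity: (753/6405) = +1·(6405/753) since 753 mod 4 = 1, 6405 mod 4 = 1; sign now +1
(6405/753) = (381/753)   [reduce mod 753]
reciprocity: (381/753) = +1·(753/381) since 381 mod 4 = 1, 753 mod 4 = 1; sign now +1
(753/381) = (372/381)   [reduce mod 381]
372 = 2^2·93; (2/381) = -1 since 381 mod 8 = 5, so (372/381) = (-1)^2·(93/381); sign now +1
reciprocity: (93/381) = +1·(381/93) since 93 mod 4 = 1, 381 mod 4 = 1; sign now +1
(381/93) = (9/93)   [reduce mod 93]
reciprocity: (9/93) = +1·(93/9) since 9 mod 4 = 1, 93 mod 4 = 1; sign now +1
(93/9) = (3/9)   [reduce mod 9]
reciprocity: (3/9) = +1·(9/3) since 3 mod 4 = 3, 9 mod 4 = 1; sign now +1
(9/3) = (0/3)   [reduce mod 3]
(0/3) = 0   [gcd(a, n) > 1]; final value = 0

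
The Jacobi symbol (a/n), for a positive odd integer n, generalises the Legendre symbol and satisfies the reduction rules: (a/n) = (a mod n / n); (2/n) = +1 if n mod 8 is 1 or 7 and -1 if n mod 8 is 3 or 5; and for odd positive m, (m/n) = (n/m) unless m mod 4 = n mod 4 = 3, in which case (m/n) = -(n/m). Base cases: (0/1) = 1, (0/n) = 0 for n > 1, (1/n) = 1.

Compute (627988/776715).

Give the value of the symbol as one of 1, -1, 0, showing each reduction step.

1

factor out 2^2: 627988 = 2^2·156997; with 776715 mod 8 = 3, (2/776715) = -1; sign now +1; continue with (156997/776715)
flip (156997/776715) -> (776715/156997): both odd, 156997 mod 4 = 1, 776715 mod 4 = 3, so the flip contributes +1; sign now +1
(776715/156997): 776715 mod 156997 = 148727, so (776715/156997) = (148727/156997)
flip (148727/156997) -> (156997/148727): both odd, 148727 mod 4 = 3, 156997 mod 4 = 1, so the flip contributes +1; sign now +1
(156997/148727): 156997 mod 148727 = 8270, so (156997/148727) = (8270/148727)
factor out 2^1: 8270 = 2^1·4135; with 148727 mod 8 = 7, (2/148727) = +1; sign now +1; continue with (4135/148727)
flip (4135/148727) -> (148727/4135): both odd, 4135 mod 4 = 3, 148727 mod 4 = 3, so the flip contributes -1; sign now -1
(148727/4135): 148727 mod 4135 = 4002, so (148727/4135) = (4002/4135)
factor out 2^1: 4002 = 2^1·2001; with 4135 mod 8 = 7, (2/4135) = +1; sign now -1; continue with (2001/4135)
flip (2001/4135) -> (4135/2001): both odd, 2001 mod 4 = 1, 4135 mod 4 = 3, so the flip contributes +1; sign now -1
(4135/2001): 4135 mod 2001 = 133, so (4135/2001) = (133/2001)
flip (133/2001) -> (2001/133): both odd, 133 mod 4 = 1, 2001 mod 4 = 1, so the flip contributes +1; sign now -1
(2001/133): 2001 mod 133 = 6, so (2001/133) = (6/133)
factor out 2^1: 6 = 2^1·3; with 133 mod 8 = 5, (2/133) = -1; sign now +1; continue with (3/133)
flip (3/133) -> (133/3): both odd, 3 mod 4 = 3, 133 mod 4 = 1, so the flip contributes +1; sign now +1
(133/3): 133 mod 3 = 1, so (133/3) = (1/3)
reached (1/3) = 1, so the symbol is +1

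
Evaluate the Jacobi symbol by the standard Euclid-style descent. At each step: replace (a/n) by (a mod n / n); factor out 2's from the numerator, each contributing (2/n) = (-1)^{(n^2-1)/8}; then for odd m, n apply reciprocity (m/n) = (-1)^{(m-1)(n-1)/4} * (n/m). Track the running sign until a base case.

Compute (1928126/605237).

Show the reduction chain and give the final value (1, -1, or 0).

(1928126/605237) = (112415/605237)   [reduce mod 605237]
reciprocity: (112415/605237) = +1·(605237/112415) since 112415 mod 4 = 3, 605237 mod 4 = 1; sign now +1
(605237/112415) = (43162/112415)   [reduce mod 112415]
43162 = 2^1·21581; (2/112415) = +1 since 112415 mod 8 = 7, so (43162/112415) = (+1)^1·(21581/112415); sign now +1
reciprocity: (21581/112415) = +1·(112415/21581) since 21581 mod 4 = 1, 112415 mod 4 = 3; sign now +1
(112415/21581) = (4510/21581)   [reduce mod 21581]
4510 = 2^1·2255; (2/21581) = -1 since 21581 mod 8 = 5, so (4510/21581) = (-1)^1·(2255/21581); sign now -1
reciprocity: (2255/21581) = +1·(21581/2255) since 2255 mod 4 = 3, 21581 mod 4 = 1; sign now -1
(21581/2255) = (1286/2255)   [reduce mod 2255]
1286 = 2^1·643; (2/2255) = +1 since 2255 mod 8 = 7, so (1286/2255) = (+1)^1·(643/2255); sign now -1
reciprocity: (643/2255) = -1·(2255/643) since 643 mod 4 = 3, 2255 mod 4 = 3; sign now +1
(2255/643) = (326/643)   [reduce mod 643]
326 = 2^1·163; (2/643) = -1 since 643 mod 8 = 3, so (326/643) = (-1)^1·(163/643); sign now -1
reciprocity: (163/643) = -1·(643/163) since 163 mod 4 = 3, 643 mod 4 = 3; sign now +1
(643/163) = (154/163)   [reduce mod 163]
154 = 2^1·77; (2/163) = -1 since 163 mod 8 = 3, so (154/163) = (-1)^1·(77/163); sign now -1
reciprocity: (77/163) = +1·(163/77) since 77 mod 4 = 1, 163 mod 4 = 3; sign now -1
(163/77) = (9/77)   [reduce mod 77]
reciprocity: (9/77) = +1·(77/9) since 9 mod 4 = 1, 77 mod 4 = 1; sign now -1
(77/9) = (5/9)   [reduce mod 9]
reciprocity: (5/9) = +1·(9/5) since 5 mod 4 = 1, 9 mod 4 = 1; sign now -1
(9/5) = (4/5)   [reduce mod 5]
4 = 2^2·1; (2/5) = -1 since 5 mod 8 = 5, so (4/5) = (-1)^2·(1/5); sign now -1
(1/5) = 1; final value = sign = -1

-1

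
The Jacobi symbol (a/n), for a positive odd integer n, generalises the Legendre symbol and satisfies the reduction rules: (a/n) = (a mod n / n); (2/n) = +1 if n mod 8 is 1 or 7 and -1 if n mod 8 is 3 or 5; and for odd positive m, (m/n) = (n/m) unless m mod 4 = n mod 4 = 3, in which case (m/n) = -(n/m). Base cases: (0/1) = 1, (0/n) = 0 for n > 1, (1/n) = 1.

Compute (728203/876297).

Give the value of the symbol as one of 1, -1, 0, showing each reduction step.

1

reciprocity: (728203/876297) = +1·(876297/728203) since 728203 mod 4 = 3, 876297 mod 4 = 1; sign now +1
(876297/728203) = (148094/728203)   [reduce mod 728203]
148094 = 2^1·74047; (2/728203) = -1 since 728203 mod 8 = 3, so (148094/728203) = (-1)^1·(74047/728203); sign now -1
reciprocity: (74047/728203) = -1·(728203/74047) since 74047 mod 4 = 3, 728203 mod 4 = 3; sign now +1
(728203/74047) = (61780/74047)   [reduce mod 74047]
61780 = 2^2·15445; (2/74047) = +1 since 74047 mod 8 = 7, so (61780/74047) = (+1)^2·(15445/74047); sign now +1
reciprocity: (15445/74047) = +1·(74047/15445) since 15445 mod 4 = 1, 74047 mod 4 = 3; sign now +1
(74047/15445) = (12267/15445)   [reduce mod 15445]
reciprocity: (12267/15445) = +1·(15445/12267) since 12267 mod 4 = 3, 15445 mod 4 = 1; sign now +1
(15445/12267) = (3178/12267)   [reduce mod 12267]
3178 = 2^1·1589; (2/12267) = -1 since 12267 mod 8 = 3, so (3178/12267) = (-1)^1·(1589/12267); sign now -1
reciprocity: (1589/12267) = +1·(12267/1589) since 1589 mod 4 = 1, 12267 mod 4 = 3; sign now -1
(12267/1589) = (1144/1589)   [reduce mod 1589]
1144 = 2^3·143; (2/1589) = -1 since 1589 mod 8 = 5, so (1144/1589) = (-1)^3·(143/1589); sign now +1
reciprocity: (143/1589) = +1·(1589/143) since 143 mod 4 = 3, 1589 mod 4 = 1; sign now +1
(1589/143) = (16/143)   [reduce mod 143]
16 = 2^4·1; (2/143) = +1 since 143 mod 8 = 7, so (16/143) = (+1)^4·(1/143); sign now +1
(1/143) = 1; final value = sign = +1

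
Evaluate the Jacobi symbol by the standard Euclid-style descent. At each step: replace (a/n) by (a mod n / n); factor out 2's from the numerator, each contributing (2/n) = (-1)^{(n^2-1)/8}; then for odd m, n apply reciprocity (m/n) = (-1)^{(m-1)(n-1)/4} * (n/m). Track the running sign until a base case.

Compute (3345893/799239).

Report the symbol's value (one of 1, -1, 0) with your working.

(3345893/799239): 3345893 mod 799239 = 148937, so (3345893/799239) = (148937/799239)
flip (148937/799239) -> (799239/148937): both odd, 148937 mod 4 = 1, 799239 mod 4 = 3, so the flip contributes +1; sign now +1
(799239/148937): 799239 mod 148937 = 54554, so (799239/148937) = (54554/148937)
factor out 2^1: 54554 = 2^1·27277; with 148937 mod 8 = 1, (2/148937) = +1; sign now +1; continue with (27277/148937)
flip (27277/148937) -> (148937/27277): both odd, 27277 mod 4 = 1, 148937 mod 4 = 1, so the flip contributes +1; sign now +1
(148937/27277): 148937 mod 27277 = 12552, so (148937/27277) = (12552/27277)
factor out 2^3: 12552 = 2^3·1569; with 27277 mod 8 = 5, (2/27277) = -1; sign now -1; continue with (1569/27277)
flip (1569/27277) -> (27277/1569): both odd, 1569 mod 4 = 1, 27277 mod 4 = 1, so the flip contributes +1; sign now -1
(27277/1569): 27277 mod 1569 = 604, so (27277/1569) = (604/1569)
factor out 2^2: 604 = 2^2·151; with 1569 mod 8 = 1, (2/1569) = +1; sign now -1; continue with (151/1569)
flip (151/1569) -> (1569/151): both odd, 151 mod 4 = 3, 1569 mod 4 = 1, so the flip contributes +1; sign now -1
(1569/151): 1569 mod 151 = 59, so (1569/151) = (59/151)
flip (59/151) -> (151/59): both odd, 59 mod 4 = 3, 151 mod 4 = 3, so the flip contributes -1; sign now +1
(151/59): 151 mod 59 = 33, so (151/59) = (33/59)
flip (33/59) -> (59/33): both odd, 33 mod 4 = 1, 59 mod 4 = 3, so the flip contributes +1; sign now +1
(59/33): 59 mod 33 = 26, so (59/33) = (26/33)
factor out 2^1: 26 = 2^1·13; with 33 mod 8 = 1, (2/33) = +1; sign now +1; continue with (13/33)
flip (13/33) -> (33/13): both odd, 13 mod 4 = 1, 33 mod 4 = 1, so the flip contributes +1; sign now +1
(33/13): 33 mod 13 = 7, so (33/13) = (7/13)
flip (7/13) -> (13/7): both odd, 7 mod 4 = 3, 13 mod 4 = 1, so the flip contributes +1; sign now +1
(13/7): 13 mod 7 = 6, so (13/7) = (6/7)
factor out 2^1: 6 = 2^1·3; with 7 mod 8 = 7, (2/7) = +1; sign now +1; continue with (3/7)
flip (3/7) -> (7/3): both odd, 3 mod 4 = 3, 7 mod 4 = 3, so the flip contributes -1; sign now -1
(7/3): 7 mod 3 = 1, so (7/3) = (1/3)
reached (1/3) = 1, so the symbol is -1

-1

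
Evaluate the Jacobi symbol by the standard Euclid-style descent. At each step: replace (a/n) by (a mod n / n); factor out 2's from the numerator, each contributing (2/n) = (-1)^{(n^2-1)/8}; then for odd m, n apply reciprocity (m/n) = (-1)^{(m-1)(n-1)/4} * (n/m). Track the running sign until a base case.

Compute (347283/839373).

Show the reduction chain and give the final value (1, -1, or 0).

0

reciprocity: (347283/839373) = +1·(839373/347283) since 347283 mod 4 = 3, 839373 mod 4 = 1; sign now +1
(839373/347283) = (144807/347283)   [reduce mod 347283]
reciprocity: (144807/347283) = -1·(347283/144807) since 144807 mod 4 = 3, 347283 mod 4 = 3; sign now -1
(347283/144807) = (57669/144807)   [reduce mod 144807]
reciprocity: (57669/144807) = +1·(144807/57669) since 57669 mod 4 = 1, 144807 mod 4 = 3; sign now -1
(144807/57669) = (29469/57669)   [reduce mod 57669]
reciprocity: (29469/57669) = +1·(57669/29469) since 29469 mod 4 = 1, 57669 mod 4 = 1; sign now -1
(57669/29469) = (28200/29469)   [reduce mod 29469]
28200 = 2^3·3525; (2/29469) = -1 since 29469 mod 8 = 5, so (28200/29469) = (-1)^3·(3525/29469); sign now +1
reciprocity: (3525/29469) = +1·(29469/3525) since 3525 mod 4 = 1, 29469 mod 4 = 1; sign now +1
(29469/3525) = (1269/3525)   [reduce mod 3525]
reciprocity: (1269/3525) = +1·(3525/1269) since 1269 mod 4 = 1, 3525 mod 4 = 1; sign now +1
(3525/1269) = (987/1269)   [reduce mod 1269]
reciprocity: (987/1269) = +1·(1269/987) since 987 mod 4 = 3, 1269 mod 4 = 1; sign now +1
(1269/987) = (282/987)   [reduce mod 987]
282 = 2^1·141; (2/987) = -1 since 987 mod 8 = 3, so (282/987) = (-1)^1·(141/987); sign now -1
reciprocity: (141/987) = +1·(987/141) since 141 mod 4 = 1, 987 mod 4 = 3; sign now -1
(987/141) = (0/141)   [reduce mod 141]
(0/141) = 0   [gcd(a, n) > 1]; final value = 0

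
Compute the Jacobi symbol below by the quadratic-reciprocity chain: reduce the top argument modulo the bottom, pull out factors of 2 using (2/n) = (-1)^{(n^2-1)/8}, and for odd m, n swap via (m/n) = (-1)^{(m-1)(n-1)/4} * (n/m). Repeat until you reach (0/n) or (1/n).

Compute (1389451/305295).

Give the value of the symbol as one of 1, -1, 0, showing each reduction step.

1

(1389451/305295) = (168271/305295)   [reduce mod 305295]
reciprocity: (168271/305295) = -1·(305295/168271) since 168271 mod 4 = 3, 305295 mod 4 = 3; sign now -1
(305295/168271) = (137024/168271)   [reduce mod 168271]
137024 = 2^6·2141; (2/168271) = +1 since 168271 mod 8 = 7, so (137024/168271) = (+1)^6·(2141/168271); sign now -1
reciprocity: (2141/168271) = +1·(168271/2141) since 2141 mod 4 = 1, 168271 mod 4 = 3; sign now -1
(168271/2141) = (1273/2141)   [reduce mod 2141]
reciprocity: (1273/2141) = +1·(2141/1273) since 1273 mod 4 = 1, 2141 mod 4 = 1; sign now -1
(2141/1273) = (868/1273)   [reduce mod 1273]
868 = 2^2·217; (2/1273) = +1 since 1273 mod 8 = 1, so (868/1273) = (+1)^2·(217/1273); sign now -1
reciprocity: (217/1273) = +1·(1273/217) since 217 mod 4 = 1, 1273 mod 4 = 1; sign now -1
(1273/217) = (188/217)   [reduce mod 217]
188 = 2^2·47; (2/217) = +1 since 217 mod 8 = 1, so (188/217) = (+1)^2·(47/217); sign now -1
reciprocity: (47/217) = +1·(217/47) since 47 mod 4 = 3, 217 mod 4 = 1; sign now -1
(217/47) = (29/47)   [reduce mod 47]
reciprocity: (29/47) = +1·(47/29) since 29 mod 4 = 1, 47 mod 4 = 3; sign now -1
(47/29) = (18/29)   [reduce mod 29]
18 = 2^1·9; (2/29) = -1 since 29 mod 8 = 5, so (18/29) = (-1)^1·(9/29); sign now +1
reciprocity: (9/29) = +1·(29/9) since 9 mod 4 = 1, 29 mod 4 = 1; sign now +1
(29/9) = (2/9)   [reduce mod 9]
2 = 2^1·1; (2/9) = +1 since 9 mod 8 = 1, so (2/9) = (+1)^1·(1/9); sign now +1
(1/9) = 1; final value = sign = +1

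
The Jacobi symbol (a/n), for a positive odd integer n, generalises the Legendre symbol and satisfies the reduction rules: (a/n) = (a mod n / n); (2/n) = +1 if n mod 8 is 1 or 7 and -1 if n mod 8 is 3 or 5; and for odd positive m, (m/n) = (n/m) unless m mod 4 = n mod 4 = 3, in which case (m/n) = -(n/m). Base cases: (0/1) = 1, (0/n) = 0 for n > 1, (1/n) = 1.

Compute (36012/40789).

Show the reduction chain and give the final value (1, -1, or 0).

1

36012 = 2^2·9003; (2/40789) = -1 since 40789 mod 8 = 5, so (36012/40789) = (-1)^2·(9003/40789); sign now +1
reciprocity: (9003/40789) = +1·(40789/9003) since 9003 mod 4 = 3, 40789 mod 4 = 1; sign now +1
(40789/9003) = (4777/9003)   [reduce mod 9003]
reciprocity: (4777/9003) = +1·(9003/4777) since 4777 mod 4 = 1, 9003 mod 4 = 3; sign now +1
(9003/4777) = (4226/4777)   [reduce mod 4777]
4226 = 2^1·2113; (2/4777) = +1 since 4777 mod 8 = 1, so (4226/4777) = (+1)^1·(2113/4777); sign now +1
reciprocity: (2113/4777) = +1·(4777/2113) since 2113 mod 4 = 1, 4777 mod 4 = 1; sign now +1
(4777/2113) = (551/2113)   [reduce mod 2113]
reciprocity: (551/2113) = +1·(2113/551) since 551 mod 4 = 3, 2113 mod 4 = 1; sign now +1
(2113/551) = (460/551)   [reduce mod 551]
460 = 2^2·115; (2/551) = +1 since 551 mod 8 = 7, so (460/551) = (+1)^2·(115/551); sign now +1
reciprocity: (115/551) = -1·(551/115) since 115 mod 4 = 3, 551 mod 4 = 3; sign now -1
(551/115) = (91/115)   [reduce mod 115]
reciprocity: (91/115) = -1·(115/91) since 91 mod 4 = 3, 115 mod 4 = 3; sign now +1
(115/91) = (24/91)   [reduce mod 91]
24 = 2^3·3; (2/91) = -1 since 91 mod 8 = 3, so (24/91) = (-1)^3·(3/91); sign now -1
reciprocity: (3/91) = -1·(91/3) since 3 mod 4 = 3, 91 mod 4 = 3; sign now +1
(91/3) = (1/3)   [reduce mod 3]
(1/3) = 1; final value = sign = +1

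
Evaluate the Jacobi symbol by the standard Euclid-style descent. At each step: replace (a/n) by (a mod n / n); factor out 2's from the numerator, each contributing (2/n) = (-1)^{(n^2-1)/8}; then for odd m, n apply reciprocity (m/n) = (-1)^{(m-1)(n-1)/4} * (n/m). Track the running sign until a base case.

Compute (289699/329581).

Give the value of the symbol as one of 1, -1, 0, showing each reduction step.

reciprocity: (289699/329581) = +1·(329581/289699) since 289699 mod 4 = 3, 329581 mod 4 = 1; sign now +1
(329581/289699) = (39882/289699)   [reduce mod 289699]
39882 = 2^1·19941; (2/289699) = -1 since 289699 mod 8 = 3, so (39882/289699) = (-1)^1·(19941/289699); sign now -1
reciprocity: (19941/289699) = +1·(289699/19941) since 19941 mod 4 = 1, 289699 mod 4 = 3; sign now -1
(289699/19941) = (10525/19941)   [reduce mod 19941]
reciprocity: (10525/19941) = +1·(19941/10525) since 10525 mod 4 = 1, 19941 mod 4 = 1; sign now -1
(19941/10525) = (9416/10525)   [reduce mod 10525]
9416 = 2^3·1177; (2/10525) = -1 since 10525 mod 8 = 5, so (9416/10525) = (-1)^3·(1177/10525); sign now +1
reciprocity: (1177/10525) = +1·(10525/1177) since 1177 mod 4 = 1, 10525 mod 4 = 1; sign now +1
(10525/1177) = (1109/1177)   [reduce mod 1177]
reciprocity: (1109/1177) = +1·(1177/1109) since 1109 mod 4 = 1, 1177 mod 4 = 1; sign now +1
(1177/1109) = (68/1109)   [reduce mod 1109]
68 = 2^2·17; (2/1109) = -1 since 1109 mod 8 = 5, so (68/1109) = (-1)^2·(17/1109); sign now +1
reciprocity: (17/1109) = +1·(1109/17) since 17 mod 4 = 1, 1109 mod 4 = 1; sign now +1
(1109/17) = (4/17)   [reduce mod 17]
4 = 2^2·1; (2/17) = +1 since 17 mod 8 = 1, so (4/17) = (+1)^2·(1/17); sign now +1
(1/17) = 1; final value = sign = +1

1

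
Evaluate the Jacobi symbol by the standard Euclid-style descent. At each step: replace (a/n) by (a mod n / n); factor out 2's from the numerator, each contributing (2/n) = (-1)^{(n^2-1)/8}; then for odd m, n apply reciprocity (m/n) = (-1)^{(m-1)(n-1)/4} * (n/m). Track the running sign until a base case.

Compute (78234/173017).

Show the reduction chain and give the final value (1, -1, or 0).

78234 = 2^1·39117; (2/173017) = +1 since 173017 mod 8 = 1, so (78234/173017) = (+1)^1·(39117/173017); sign now +1
reciprocity: (39117/173017) = +1·(173017/39117) since 39117 mod 4 = 1, 173017 mod 4 = 1; sign now +1
(173017/39117) = (16549/39117)   [reduce mod 39117]
reciprocity: (16549/39117) = +1·(39117/16549) since 16549 mod 4 = 1, 39117 mod 4 = 1; sign now +1
(39117/16549) = (6019/16549)   [reduce mod 16549]
reciprocity: (6019/16549) = +1·(16549/6019) since 6019 mod 4 = 3, 16549 mod 4 = 1; sign now +1
(16549/6019) = (4511/6019)   [reduce mod 6019]
reciprocity: (4511/6019) = -1·(6019/4511) since 4511 mod 4 = 3, 6019 mod 4 = 3; sign now -1
(6019/4511) = (1508/4511)   [reduce mod 4511]
1508 = 2^2·377; (2/4511) = +1 since 4511 mod 8 = 7, so (1508/4511) = (+1)^2·(377/4511); sign now -1
reciprocity: (377/4511) = +1·(4511/377) since 377 mod 4 = 1, 4511 mod 4 = 3; sign now -1
(4511/377) = (364/377)   [reduce mod 377]
364 = 2^2·91; (2/377) = +1 since 377 mod 8 = 1, so (364/377) = (+1)^2·(91/377); sign now -1
reciprocity: (91/377) = +1·(377/91) since 91 mod 4 = 3, 377 mod 4 = 1; sign now -1
(377/91) = (13/91)   [reduce mod 91]
reciprocity: (13/91) = +1·(91/13) since 13 mod 4 = 1, 91 mod 4 = 3; sign now -1
(91/13) = (0/13)   [reduce mod 13]
(0/13) = 0   [gcd(a, n) > 1]; final value = 0

0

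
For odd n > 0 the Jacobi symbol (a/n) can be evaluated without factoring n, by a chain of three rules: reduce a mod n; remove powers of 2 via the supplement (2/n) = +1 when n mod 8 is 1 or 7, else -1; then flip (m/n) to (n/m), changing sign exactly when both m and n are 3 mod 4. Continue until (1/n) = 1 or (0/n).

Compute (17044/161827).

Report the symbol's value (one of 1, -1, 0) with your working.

-1

17044 = 2^2·4261; (2/161827) = -1 since 161827 mod 8 = 3, so (17044/161827) = (-1)^2·(4261/161827); sign now +1
reciprocity: (4261/161827) = +1·(161827/4261) since 4261 mod 4 = 1, 161827 mod 4 = 3; sign now +1
(161827/4261) = (4170/4261)   [reduce mod 4261]
4170 = 2^1·2085; (2/4261) = -1 since 4261 mod 8 = 5, so (4170/4261) = (-1)^1·(2085/4261); sign now -1
reciprocity: (2085/4261) = +1·(4261/2085) since 2085 mod 4 = 1, 4261 mod 4 = 1; sign now -1
(4261/2085) = (91/2085)   [reduce mod 2085]
reciprocity: (91/2085) = +1·(2085/91) since 91 mod 4 = 3, 2085 mod 4 = 1; sign now -1
(2085/91) = (83/91)   [reduce mod 91]
reciprocity: (83/91) = -1·(91/83) since 83 mod 4 = 3, 91 mod 4 = 3; sign now +1
(91/83) = (8/83)   [reduce mod 83]
8 = 2^3·1; (2/83) = -1 since 83 mod 8 = 3, so (8/83) = (-1)^3·(1/83); sign now -1
(1/83) = 1; final value = sign = -1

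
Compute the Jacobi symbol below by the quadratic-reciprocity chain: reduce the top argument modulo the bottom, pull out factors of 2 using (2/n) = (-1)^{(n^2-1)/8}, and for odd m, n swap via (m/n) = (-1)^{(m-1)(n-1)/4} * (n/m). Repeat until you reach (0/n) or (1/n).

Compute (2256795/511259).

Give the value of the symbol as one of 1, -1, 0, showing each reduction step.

(2256795/511259): 2256795 mod 511259 = 211759, so (2256795/511259) = (211759/511259)
flip (211759/511259) -> (511259/211759): both odd, 211759 mod 4 = 3, 511259 mod 4 = 3, so the flip contributes -1; sign now -1
(511259/211759): 511259 mod 211759 = 87741, so (511259/211759) = (87741/211759)
flip (87741/211759) -> (211759/87741): both odd, 87741 mod 4 = 1, 211759 mod 4 = 3, so the flip contributes +1; sign now -1
(211759/87741): 211759 mod 87741 = 36277, so (211759/87741) = (36277/87741)
flip (36277/87741) -> (87741/36277): both odd, 36277 mod 4 = 1, 87741 mod 4 = 1, so the flip contributes +1; sign now -1
(87741/36277): 87741 mod 36277 = 15187, so (87741/36277) = (15187/36277)
flip (15187/36277) -> (36277/15187): both odd, 15187 mod 4 = 3, 36277 mod 4 = 1, so the flip contributes +1; sign now -1
(36277/15187): 36277 mod 15187 = 5903, so (36277/15187) = (5903/15187)
flip (5903/15187) -> (15187/5903): both odd, 5903 mod 4 = 3, 15187 mod 4 = 3, so the flip contributes -1; sign now +1
(15187/5903): 15187 mod 5903 = 3381, so (15187/5903) = (3381/5903)
flip (3381/5903) -> (5903/3381): both odd, 3381 mod 4 = 1, 5903 mod 4 = 3, so the flip contributes +1; sign now +1
(5903/3381): 5903 mod 3381 = 2522, so (5903/3381) = (2522/3381)
factor out 2^1: 2522 = 2^1·1261; with 3381 mod 8 = 5, (2/3381) = -1; sign now -1; continue with (1261/3381)
flip (1261/3381) -> (3381/1261): both odd, 1261 mod 4 = 1, 3381 mod 4 = 1, so the flip contributes +1; sign now -1
(3381/1261): 3381 mod 1261 = 859, so (3381/1261) = (859/1261)
flip (859/1261) -> (1261/859): both odd, 859 mod 4 = 3, 1261 mod 4 = 1, so the flip contributes +1; sign now -1
(1261/859): 1261 mod 859 = 402, so (1261/859) = (402/859)
factor out 2^1: 402 = 2^1·201; with 859 mod 8 = 3, (2/859) = -1; sign now +1; continue with (201/859)
flip (201/859) -> (859/201): both odd, 201 mod 4 = 1, 859 mod 4 = 3, so the flip contributes +1; sign now +1
(859/201): 859 mod 201 = 55, so (859/201) = (55/201)
flip (55/201) -> (201/55): both odd, 55 mod 4 = 3, 201 mod 4 = 1, so the flip contributes +1; sign now +1
(201/55): 201 mod 55 = 36, so (201/55) = (36/55)
factor out 2^2: 36 = 2^2·9; with 55 mod 8 = 7, (2/55) = +1; sign now +1; continue with (9/55)
flip (9/55) -> (55/9): both odd, 9 mod 4 = 1, 55 mod 4 = 3, so the flip contributes +1; sign now +1
(55/9): 55 mod 9 = 1, so (55/9) = (1/9)
reached (1/9) = 1, so the symbol is +1

1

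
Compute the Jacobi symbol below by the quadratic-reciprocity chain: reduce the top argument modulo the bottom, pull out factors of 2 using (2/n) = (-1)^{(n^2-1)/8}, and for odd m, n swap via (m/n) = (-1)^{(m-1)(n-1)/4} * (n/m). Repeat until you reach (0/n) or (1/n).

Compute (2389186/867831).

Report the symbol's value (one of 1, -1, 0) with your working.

(2389186/867831): 2389186 mod 867831 = 653524, so (2389186/867831) = (653524/867831)
factor out 2^2: 653524 = 2^2·163381; with 867831 mod 8 = 7, (2/867831) = +1; sign now +1; continue with (163381/867831)
flip (163381/867831) -> (867831/163381): both odd, 163381 mod 4 = 1, 867831 mod 4 = 3, so the flip contributes +1; sign now +1
(867831/163381): 867831 mod 163381 = 50926, so (867831/163381) = (50926/163381)
factor out 2^1: 50926 = 2^1·25463; with 163381 mod 8 = 5, (2/163381) = -1; sign now -1; continue with (25463/163381)
flip (25463/163381) -> (163381/25463): both odd, 25463 mod 4 = 3, 163381 mod 4 = 1, so the flip contributes +1; sign now -1
(163381/25463): 163381 mod 25463 = 10603, so (163381/25463) = (10603/25463)
flip (10603/25463) -> (25463/10603): both odd, 10603 mod 4 = 3, 25463 mod 4 = 3, so the flip contributes -1; sign now +1
(25463/10603): 25463 mod 10603 = 4257, so (25463/10603) = (4257/10603)
flip (4257/10603) -> (10603/4257): both odd, 4257 mod 4 = 1, 10603 mod 4 = 3, so the flip contributes +1; sign now +1
(10603/4257): 10603 mod 4257 = 2089, so (10603/4257) = (2089/4257)
flip (2089/4257) -> (4257/2089): both odd, 2089 mod 4 = 1, 4257 mod 4 = 1, so the flip contributes +1; sign now +1
(4257/2089): 4257 mod 2089 = 79, so (4257/2089) = (79/2089)
flip (79/2089) -> (2089/79): both odd, 79 mod 4 = 3, 2089 mod 4 = 1, so the flip contributes +1; sign now +1
(2089/79): 2089 mod 79 = 35, so (2089/79) = (35/79)
flip (35/79) -> (79/35): both odd, 35 mod 4 = 3, 79 mod 4 = 3, so the flip contributes -1; sign now -1
(79/35): 79 mod 35 = 9, so (79/35) = (9/35)
flip (9/35) -> (35/9): both odd, 9 mod 4 = 1, 35 mod 4 = 3, so the flip contributes +1; sign now -1
(35/9): 35 mod 9 = 8, so (35/9) = (8/9)
factor out 2^3: 8 = 2^3·1; with 9 mod 8 = 1, (2/9) = +1; sign now -1; continue with (1/9)
reached (1/9) = 1, so the symbol is -1

-1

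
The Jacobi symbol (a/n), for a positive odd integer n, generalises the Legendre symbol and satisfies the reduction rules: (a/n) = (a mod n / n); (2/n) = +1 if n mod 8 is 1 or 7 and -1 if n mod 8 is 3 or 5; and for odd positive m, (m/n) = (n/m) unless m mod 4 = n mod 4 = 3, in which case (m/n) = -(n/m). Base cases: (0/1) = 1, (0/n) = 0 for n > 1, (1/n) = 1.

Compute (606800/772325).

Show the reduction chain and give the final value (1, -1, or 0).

0

606800 = 2^4·37925; (2/772325) = -1 since 772325 mod 8 = 5, so (606800/772325) = (-1)^4·(37925/772325); sign now +1
reciprocity: (37925/772325) = +1·(772325/37925) since 37925 mod 4 = 1, 772325 mod 4 = 1; sign now +1
(772325/37925) = (13825/37925)   [reduce mod 37925]
reciprocity: (13825/37925) = +1·(37925/13825) since 13825 mod 4 = 1, 37925 mod 4 = 1; sign now +1
(37925/13825) = (10275/13825)   [reduce mod 13825]
reciprocity: (10275/13825) = +1·(13825/10275) since 10275 mod 4 = 3, 13825 mod 4 = 1; sign now +1
(13825/10275) = (3550/10275)   [reduce mod 10275]
3550 = 2^1·1775; (2/10275) = -1 since 10275 mod 8 = 3, so (3550/10275) = (-1)^1·(1775/10275); sign now -1
reciprocity: (1775/10275) = -1·(10275/1775) since 1775 mod 4 = 3, 10275 mod 4 = 3; sign now +1
(10275/1775) = (1400/1775)   [reduce mod 1775]
1400 = 2^3·175; (2/1775) = +1 since 1775 mod 8 = 7, so (1400/1775) = (+1)^3·(175/1775); sign now +1
reciprocity: (175/1775) = -1·(1775/175) since 175 mod 4 = 3, 1775 mod 4 = 3; sign now -1
(1775/175) = (25/175)   [reduce mod 175]
reciprocity: (25/175) = +1·(175/25) since 25 mod 4 = 1, 175 mod 4 = 3; sign now -1
(175/25) = (0/25)   [reduce mod 25]
(0/25) = 0   [gcd(a, n) > 1]; final value = 0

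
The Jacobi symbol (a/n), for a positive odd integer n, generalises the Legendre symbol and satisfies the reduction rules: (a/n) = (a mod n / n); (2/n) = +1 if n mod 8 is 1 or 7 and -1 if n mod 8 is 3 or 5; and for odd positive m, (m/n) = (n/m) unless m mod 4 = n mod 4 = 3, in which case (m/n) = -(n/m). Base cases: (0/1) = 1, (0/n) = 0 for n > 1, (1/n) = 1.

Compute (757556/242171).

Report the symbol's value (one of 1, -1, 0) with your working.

(757556/242171) = (31043/242171)   [reduce mod 242171]
reciprocity: (31043/242171) = -1·(242171/31043) since 31043 mod 4 = 3, 242171 mod 4 = 3; sign now -1
(242171/31043) = (24870/31043)   [reduce mod 31043]
24870 = 2^1·12435; (2/31043) = -1 since 31043 mod 8 = 3, so (24870/31043) = (-1)^1·(12435/31043); sign now +1
reciprocity: (12435/31043) = -1·(31043/12435) since 12435 mod 4 = 3, 31043 mod 4 = 3; sign now -1
(31043/12435) = (6173/12435)   [reduce mod 12435]
reciprocity: (6173/12435) = +1·(12435/6173) since 6173 mod 4 = 1, 12435 mod 4 = 3; sign now -1
(12435/6173) = (89/6173)   [reduce mod 6173]
reciprocity: (89/6173) = +1·(6173/89) since 89 mod 4 = 1, 6173 mod 4 = 1; sign now -1
(6173/89) = (32/89)   [reduce mod 89]
32 = 2^5·1; (2/89) = +1 since 89 mod 8 = 1, so (32/89) = (+1)^5·(1/89); sign now -1
(1/89) = 1; final value = sign = -1

-1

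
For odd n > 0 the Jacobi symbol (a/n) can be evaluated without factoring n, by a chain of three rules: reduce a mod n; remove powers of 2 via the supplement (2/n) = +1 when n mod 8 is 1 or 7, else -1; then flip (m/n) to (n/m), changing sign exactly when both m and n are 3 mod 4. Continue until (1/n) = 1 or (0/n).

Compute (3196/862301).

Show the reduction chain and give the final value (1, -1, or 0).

1

3196 = 2^2·799; (2/862301) = -1 since 862301 mod 8 = 5, so (3196/862301) = (-1)^2·(799/862301); sign now +1
reciprocity: (799/862301) = +1·(862301/799) since 799 mod 4 = 3, 862301 mod 4 = 1; sign now +1
(862301/799) = (180/799)   [reduce mod 799]
180 = 2^2·45; (2/799) = +1 since 799 mod 8 = 7, so (180/799) = (+1)^2·(45/799); sign now +1
reciprocity: (45/799) = +1·(799/45) since 45 mod 4 = 1, 799 mod 4 = 3; sign now +1
(799/45) = (34/45)   [reduce mod 45]
34 = 2^1·17; (2/45) = -1 since 45 mod 8 = 5, so (34/45) = (-1)^1·(17/45); sign now -1
reciprocity: (17/45) = +1·(45/17) since 17 mod 4 = 1, 45 mod 4 = 1; sign now -1
(45/17) = (11/17)   [reduce mod 17]
reciprocity: (11/17) = +1·(17/11) since 11 mod 4 = 3, 17 mod 4 = 1; sign now -1
(17/11) = (6/11)   [reduce mod 11]
6 = 2^1·3; (2/11) = -1 since 11 mod 8 = 3, so (6/11) = (-1)^1·(3/11); sign now +1
reciprocity: (3/11) = -1·(11/3) since 3 mod 4 = 3, 11 mod 4 = 3; sign now -1
(11/3) = (2/3)   [reduce mod 3]
2 = 2^1·1; (2/3) = -1 since 3 mod 8 = 3, so (2/3) = (-1)^1·(1/3); sign now +1
(1/3) = 1; final value = sign = +1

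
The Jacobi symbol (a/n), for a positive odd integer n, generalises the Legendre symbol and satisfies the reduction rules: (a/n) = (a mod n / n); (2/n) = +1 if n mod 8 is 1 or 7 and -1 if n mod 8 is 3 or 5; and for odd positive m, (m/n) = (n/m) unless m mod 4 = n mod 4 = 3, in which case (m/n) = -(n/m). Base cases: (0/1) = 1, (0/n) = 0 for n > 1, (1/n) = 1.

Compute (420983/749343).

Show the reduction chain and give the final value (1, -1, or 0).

-1

reciprocity: (420983/749343) = -1·(749343/420983) since 420983 mod 4 = 3, 749343 mod 4 = 3; sign now -1
(749343/420983) = (328360/420983)   [reduce mod 420983]
328360 = 2^3·41045; (2/420983) = +1 since 420983 mod 8 = 7, so (328360/420983) = (+1)^3·(41045/420983); sign now -1
reciprocity: (41045/420983) = +1·(420983/41045) since 41045 mod 4 = 1, 420983 mod 4 = 3; sign now -1
(420983/41045) = (10533/41045)   [reduce mod 41045]
reciprocity: (10533/41045) = +1·(41045/10533) since 10533 mod 4 = 1, 41045 mod 4 = 1; sign now -1
(41045/10533) = (9446/10533)   [reduce mod 10533]
9446 = 2^1·4723; (2/10533) = -1 since 10533 mod 8 = 5, so (9446/10533) = (-1)^1·(4723/10533); sign now +1
reciprocity: (4723/10533) = +1·(10533/4723) since 4723 mod 4 = 3, 10533 mod 4 = 1; sign now +1
(10533/4723) = (1087/4723)   [reduce mod 4723]
reciprocity: (1087/4723) = -1·(4723/1087) since 1087 mod 4 = 3, 4723 mod 4 = 3; sign now -1
(4723/1087) = (375/1087)   [reduce mod 1087]
reciprocity: (375/1087) = -1·(1087/375) since 375 mod 4 = 3, 1087 mod 4 = 3; sign now +1
(1087/375) = (337/375)   [reduce mod 375]
reciprocity: (337/375) = +1·(375/337) since 337 mod 4 = 1, 375 mod 4 = 3; sign now +1
(375/337) = (38/337)   [reduce mod 337]
38 = 2^1·19; (2/337) = +1 since 337 mod 8 = 1, so (38/337) = (+1)^1·(19/337); sign now +1
reciprocity: (19/337) = +1·(337/19) since 19 mod 4 = 3, 337 mod 4 = 1; sign now +1
(337/19) = (14/19)   [reduce mod 19]
14 = 2^1·7; (2/19) = -1 since 19 mod 8 = 3, so (14/19) = (-1)^1·(7/19); sign now -1
reciprocity: (7/19) = -1·(19/7) since 7 mod 4 = 3, 19 mod 4 = 3; sign now +1
(19/7) = (5/7)   [reduce mod 7]
reciprocity: (5/7) = +1·(7/5) since 5 mod 4 = 1, 7 mod 4 = 3; sign now +1
(7/5) = (2/5)   [reduce mod 5]
2 = 2^1·1; (2/5) = -1 since 5 mod 8 = 5, so (2/5) = (-1)^1·(1/5); sign now -1
(1/5) = 1; final value = sign = -1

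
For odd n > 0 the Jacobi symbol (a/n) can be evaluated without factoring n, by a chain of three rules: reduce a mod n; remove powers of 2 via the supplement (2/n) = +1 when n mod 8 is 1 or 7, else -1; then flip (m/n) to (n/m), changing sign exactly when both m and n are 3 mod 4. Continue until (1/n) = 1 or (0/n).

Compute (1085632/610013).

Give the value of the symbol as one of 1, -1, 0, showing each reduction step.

-1

(1085632/610013) = (475619/610013)   [reduce mod 610013]
reciprocity: (475619/610013) = +1·(610013/475619) since 475619 mod 4 = 3, 610013 mod 4 = 1; sign now +1
(610013/475619) = (134394/475619)   [reduce mod 475619]
134394 = 2^1·67197; (2/475619) = -1 since 475619 mod 8 = 3, so (134394/475619) = (-1)^1·(67197/475619); sign now -1
reciprocity: (67197/475619) = +1·(475619/67197) since 67197 mod 4 = 1, 475619 mod 4 = 3; sign now -1
(475619/67197) = (5240/67197)   [reduce mod 67197]
5240 = 2^3·655; (2/67197) = -1 since 67197 mod 8 = 5, so (5240/67197) = (-1)^3·(655/67197); sign now +1
reciprocity: (655/67197) = +1·(67197/655) since 655 mod 4 = 3, 67197 mod 4 = 1; sign now +1
(67197/655) = (387/655)   [reduce mod 655]
reciprocity: (387/655) = -1·(655/387) since 387 mod 4 = 3, 655 mod 4 = 3; sign now -1
(655/387) = (268/387)   [reduce mod 387]
268 = 2^2·67; (2/387) = -1 since 387 mod 8 = 3, so (268/387) = (-1)^2·(67/387); sign now -1
reciprocity: (67/387) = -1·(387/67) since 67 mod 4 = 3, 387 mod 4 = 3; sign now +1
(387/67) = (52/67)   [reduce mod 67]
52 = 2^2·13; (2/67) = -1 since 67 mod 8 = 3, so (52/67) = (-1)^2·(13/67); sign now +1
reciprocity: (13/67) = +1·(67/13) since 13 mod 4 = 1, 67 mod 4 = 3; sign now +1
(67/13) = (2/13)   [reduce mod 13]
2 = 2^1·1; (2/13) = -1 since 13 mod 8 = 5, so (2/13) = (-1)^1·(1/13); sign now -1
(1/13) = 1; final value = sign = -1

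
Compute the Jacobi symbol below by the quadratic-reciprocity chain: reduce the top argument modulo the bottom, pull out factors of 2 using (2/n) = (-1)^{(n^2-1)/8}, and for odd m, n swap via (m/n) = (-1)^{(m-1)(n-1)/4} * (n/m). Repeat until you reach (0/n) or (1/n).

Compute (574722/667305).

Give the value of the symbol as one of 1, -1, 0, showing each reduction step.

0

factor out 2^1: 574722 = 2^1·287361; with 667305 mod 8 = 1, (2/667305) = +1; sign now +1; continue with (287361/667305)
flip (287361/667305) -> (667305/287361): both odd, 287361 mod 4 = 1, 667305 mod 4 = 1, so the flip contributes +1; sign now +1
(667305/287361): 667305 mod 287361 = 92583, so (667305/287361) = (92583/287361)
flip (92583/287361) -> (287361/92583): both odd, 92583 mod 4 = 3, 287361 mod 4 = 1, so the flip contributes +1; sign now +1
(287361/92583): 287361 mod 92583 = 9612, so (287361/92583) = (9612/92583)
factor out 2^2: 9612 = 2^2·2403; with 92583 mod 8 = 7, (2/92583) = +1; sign now +1; continue with (2403/92583)
flip (2403/92583) -> (92583/2403): both odd, 2403 mod 4 = 3, 92583 mod 4 = 3, so the flip contributes -1; sign now -1
(92583/2403): 92583 mod 2403 = 1269, so (92583/2403) = (1269/2403)
flip (1269/2403) -> (2403/1269): both odd, 1269 mod 4 = 1, 2403 mod 4 = 3, so the flip contributes +1; sign now -1
(2403/1269): 2403 mod 1269 = 1134, so (2403/1269) = (1134/1269)
factor out 2^1: 1134 = 2^1·567; with 1269 mod 8 = 5, (2/1269) = -1; sign now +1; continue with (567/1269)
flip (567/1269) -> (1269/567): both odd, 567 mod 4 = 3, 1269 mod 4 = 1, so the flip contributes +1; sign now +1
(1269/567): 1269 mod 567 = 135, so (1269/567) = (135/567)
flip (135/567) -> (567/135): both odd, 135 mod 4 = 3, 567 mod 4 = 3, so the flip contributes -1; sign now -1
(567/135): 567 mod 135 = 27, so (567/135) = (27/135)
flip (27/135) -> (135/27): both odd, 27 mod 4 = 3, 135 mod 4 = 3, so the flip contributes -1; sign now +1
(135/27): 135 mod 27 = 0, so (135/27) = (0/27)
reached (0/27); gcd(a, n) > 1, so (0/27) = 0 and the symbol is 0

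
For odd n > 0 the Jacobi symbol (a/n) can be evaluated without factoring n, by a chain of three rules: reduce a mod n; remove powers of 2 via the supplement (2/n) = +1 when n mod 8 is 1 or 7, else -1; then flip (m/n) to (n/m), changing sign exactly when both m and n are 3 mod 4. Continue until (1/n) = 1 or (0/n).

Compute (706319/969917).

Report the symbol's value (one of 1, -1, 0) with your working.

1

flip (706319/969917) -> (969917/706319): both odd, 706319 mod 4 = 3, 969917 mod 4 = 1, so the flip contributes +1; sign now +1
(969917/706319): 969917 mod 706319 = 263598, so (969917/706319) = (263598/706319)
factor out 2^1: 263598 = 2^1·131799; with 706319 mod 8 = 7, (2/706319) = +1; sign now +1; continue with (131799/706319)
flip (131799/706319) -> (706319/131799): both odd, 131799 mod 4 = 3, 706319 mod 4 = 3, so the flip contributes -1; sign now -1
(706319/131799): 706319 mod 131799 = 47324, so (706319/131799) = (47324/131799)
factor out 2^2: 47324 = 2^2·11831; with 131799 mod 8 = 7, (2/131799) = +1; sign now -1; continue with (11831/131799)
flip (11831/131799) -> (131799/11831): both odd, 11831 mod 4 = 3, 131799 mod 4 = 3, so the flip contributes -1; sign now +1
(131799/11831): 131799 mod 11831 = 1658, so (131799/11831) = (1658/11831)
factor out 2^1: 1658 = 2^1·829; with 11831 mod 8 = 7, (2/11831) = +1; sign now +1; continue with (829/11831)
flip (829/11831) -> (11831/829): both odd, 829 mod 4 = 1, 11831 mod 4 = 3, so the flip contributes +1; sign now +1
(11831/829): 11831 mod 829 = 225, so (11831/829) = (225/829)
flip (225/829) -> (829/225): both odd, 225 mod 4 = 1, 829 mod 4 = 1, so the flip contributes +1; sign now +1
(829/225): 829 mod 225 = 154, so (829/225) = (154/225)
factor out 2^1: 154 = 2^1·77; with 225 mod 8 = 1, (2/225) = +1; sign now +1; continue with (77/225)
flip (77/225) -> (225/77): both odd, 77 mod 4 = 1, 225 mod 4 = 1, so the flip contributes +1; sign now +1
(225/77): 225 mod 77 = 71, so (225/77) = (71/77)
flip (71/77) -> (77/71): both odd, 71 mod 4 = 3, 77 mod 4 = 1, so the flip contributes +1; sign now +1
(77/71): 77 mod 71 = 6, so (77/71) = (6/71)
factor out 2^1: 6 = 2^1·3; with 71 mod 8 = 7, (2/71) = +1; sign now +1; continue with (3/71)
flip (3/71) -> (71/3): both odd, 3 mod 4 = 3, 71 mod 4 = 3, so the flip contributes -1; sign now -1
(71/3): 71 mod 3 = 2, so (71/3) = (2/3)
factor out 2^1: 2 = 2^1·1; with 3 mod 8 = 3, (2/3) = -1; sign now +1; continue with (1/3)
reached (1/3) = 1, so the symbol is +1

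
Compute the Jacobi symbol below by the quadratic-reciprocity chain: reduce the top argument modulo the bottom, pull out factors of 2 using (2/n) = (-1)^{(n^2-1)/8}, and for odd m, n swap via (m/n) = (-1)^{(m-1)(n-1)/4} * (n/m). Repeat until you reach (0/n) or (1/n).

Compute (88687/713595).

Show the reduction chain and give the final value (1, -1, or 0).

flip (88687/713595) -> (713595/88687): both odd, 88687 mod 4 = 3, 713595 mod 4 = 3, so the flip contributes -1; sign now -1
(713595/88687): 713595 mod 88687 = 4099, so (713595/88687) = (4099/88687)
flip (4099/88687) -> (88687/4099): both odd, 4099 mod 4 = 3, 88687 mod 4 = 3, so the flip contributes -1; sign now +1
(88687/4099): 88687 mod 4099 = 2608, so (88687/4099) = (2608/4099)
factor out 2^4: 2608 = 2^4·163; with 4099 mod 8 = 3, (2/4099) = -1; sign now +1; continue with (163/4099)
flip (163/4099) -> (4099/163): both odd, 163 mod 4 = 3, 4099 mod 4 = 3, so the flip contributes -1; sign now -1
(4099/163): 4099 mod 163 = 24, so (4099/163) = (24/163)
factor out 2^3: 24 = 2^3·3; with 163 mod 8 = 3, (2/163) = -1; sign now +1; continue with (3/163)
flip (3/163) -> (163/3): both odd, 3 mod 4 = 3, 163 mod 4 = 3, so the flip contributes -1; sign now -1
(163/3): 163 mod 3 = 1, so (163/3) = (1/3)
reached (1/3) = 1, so the symbol is -1

-1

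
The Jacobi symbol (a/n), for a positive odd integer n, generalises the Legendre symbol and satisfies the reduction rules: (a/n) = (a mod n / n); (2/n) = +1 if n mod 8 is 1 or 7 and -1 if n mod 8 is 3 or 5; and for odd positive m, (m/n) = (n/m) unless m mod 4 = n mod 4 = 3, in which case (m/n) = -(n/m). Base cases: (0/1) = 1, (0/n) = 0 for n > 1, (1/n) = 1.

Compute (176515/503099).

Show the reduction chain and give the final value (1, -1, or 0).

flip (176515/503099) -> (503099/176515): both odd, 176515 mod 4 = 3, 503099 mod 4 = 3, so the flip contributes -1; sign now -1
(503099/176515): 503099 mod 176515 = 150069, so (503099/176515) = (150069/176515)
flip (150069/176515) -> (176515/150069): both odd, 150069 mod 4 = 1, 176515 mod 4 = 3, so the flip contributes +1; sign now -1
(176515/150069): 176515 mod 150069 = 26446, so (176515/150069) = (26446/150069)
factor out 2^1: 26446 = 2^1·13223; with 150069 mod 8 = 5, (2/150069) = -1; sign now +1; continue with (13223/150069)
flip (13223/150069) -> (150069/13223): both odd, 13223 mod 4 = 3, 150069 mod 4 = 1, so the flip contributes +1; sign now +1
(150069/13223): 150069 mod 13223 = 4616, so (150069/13223) = (4616/13223)
factor out 2^3: 4616 = 2^3·577; with 13223 mod 8 = 7, (2/13223) = +1; sign now +1; continue with (577/13223)
flip (577/13223) -> (13223/577): both odd, 577 mod 4 = 1, 13223 mod 4 = 3, so the flip contributes +1; sign now +1
(13223/577): 13223 mod 577 = 529, so (13223/577) = (529/577)
flip (529/577) -> (577/529): both odd, 529 mod 4 = 1, 577 mod 4 = 1, so the flip contributes +1; sign now +1
(577/529): 577 mod 529 = 48, so (577/529) = (48/529)
factor out 2^4: 48 = 2^4·3; with 529 mod 8 = 1, (2/529) = +1; sign now +1; continue with (3/529)
flip (3/529) -> (529/3): both odd, 3 mod 4 = 3, 529 mod 4 = 1, so the flip contributes +1; sign now +1
(529/3): 529 mod 3 = 1, so (529/3) = (1/3)
reached (1/3) = 1, so the symbol is +1

1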